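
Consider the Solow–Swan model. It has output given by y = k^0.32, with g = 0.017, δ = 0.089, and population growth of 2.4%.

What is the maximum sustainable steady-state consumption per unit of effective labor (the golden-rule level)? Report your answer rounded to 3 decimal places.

At the golden rule, f'(k) = n + g + δ, so α·k^(α−1) = n + g + δ and k_gold = (α/(n + g + δ))^(1/(1−α)).
k_gold = (0.32/0.130)^(1/0.68) = 2.4615^1.4706 ≈ 3.7610
c_gold = f(k_gold) − (n + g + δ)·k_gold = 1.5279 − 0.130×3.7610 ≈ 1.0390

c_gold ≈ 1.039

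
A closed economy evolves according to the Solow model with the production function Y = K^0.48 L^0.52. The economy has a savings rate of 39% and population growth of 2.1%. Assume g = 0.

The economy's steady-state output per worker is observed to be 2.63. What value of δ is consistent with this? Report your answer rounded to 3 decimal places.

δ ≈ 0.116

In steady state, investment equals break-even investment: s·k^α = (n + δ)·k.
Since y* = [s/(n + δ)]^(α/(1−α)), we have s/(n + δ) = (y*)^((1−α)/α) = 2.63^1.0833 = 2.8506.
Therefore n + δ = s / 2.8506 = 0.39 / 2.8506 = 0.1368, so δ = 0.1368 − 0.021 = 0.1158.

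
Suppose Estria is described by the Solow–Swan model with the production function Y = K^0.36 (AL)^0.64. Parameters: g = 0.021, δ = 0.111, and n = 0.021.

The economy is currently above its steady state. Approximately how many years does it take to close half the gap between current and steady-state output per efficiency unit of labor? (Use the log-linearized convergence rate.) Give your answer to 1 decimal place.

about 7.1 years

Near the steady state the convergence rate is λ = (1 − α)(n + g + δ).
λ = (1 − 0.36) × 0.153 = 0.64 × 0.153 = 0.09792
Half-life = ln 2 / λ = 0.6931 / 0.09792 ≈ 7.08 years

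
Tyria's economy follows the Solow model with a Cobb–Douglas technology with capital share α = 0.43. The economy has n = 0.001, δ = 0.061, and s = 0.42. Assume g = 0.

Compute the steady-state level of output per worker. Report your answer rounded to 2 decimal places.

y* = 4.23

Steady state requires s·f(k) = (n + δ)·k, i.e. s·k^α = (n + δ)·k.
Rearranging, k^(1−α) = s / (n + δ).
k^0.57 = 0.42 / (0.001 + 0.061) = 0.42 / 0.062 = 6.7742
k* = 6.7742^(1/0.57) ≈ 28.6844
y* = (k*)^α = 28.6844^0.43 ≈ 4.2344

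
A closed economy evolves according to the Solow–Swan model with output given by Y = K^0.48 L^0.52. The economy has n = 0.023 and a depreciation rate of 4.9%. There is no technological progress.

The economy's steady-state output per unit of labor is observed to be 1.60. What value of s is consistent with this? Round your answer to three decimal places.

s ≈ 0.120

In steady state, investment equals break-even investment: s·k^α = (n + δ)·k.
Since y* = [s/(n + δ)]^(α/(1−α)), we have s/(n + δ) = (y*)^((1−α)/α) = 1.60^1.0833 = 1.6639.
Therefore s = 1.6639 × (n + δ) = 1.6639 × 0.072 = 0.1198.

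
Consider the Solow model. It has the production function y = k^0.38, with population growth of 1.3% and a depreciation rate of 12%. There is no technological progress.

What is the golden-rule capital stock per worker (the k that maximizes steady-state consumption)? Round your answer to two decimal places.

The golden rule sets f'(k) = n + δ, i.e. α·k^(α−1) = n + δ.
So k^(1−α) = α / (n + δ) = 0.38 / 0.133 = 2.8571.
k_gold = 2.8571^(1/0.62) ≈ 5.4371

k_gold ≈ 5.44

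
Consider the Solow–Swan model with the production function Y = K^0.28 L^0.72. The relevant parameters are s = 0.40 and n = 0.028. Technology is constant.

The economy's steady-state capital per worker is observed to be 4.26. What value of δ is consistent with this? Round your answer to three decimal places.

δ ≈ 0.113

Steady state requires s·f(k) = (n + δ)·k, i.e. s·k^α = (n + δ)·k.
So s / (n + δ) = (k*)^(1−α) = 4.26^0.72 = 2.8391.
Therefore n + δ = s / 2.8391 = 0.40 / 2.8391 = 0.1409, so δ = 0.1409 − 0.028 = 0.1129.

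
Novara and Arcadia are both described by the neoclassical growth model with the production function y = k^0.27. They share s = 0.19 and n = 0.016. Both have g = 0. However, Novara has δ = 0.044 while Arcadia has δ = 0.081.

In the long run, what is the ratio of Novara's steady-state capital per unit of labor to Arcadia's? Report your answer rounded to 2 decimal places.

Steady-state k* = [s/(n + δ)]^(1/(1−α)), so the ratio is [ (s_N/(n + δ)_N) / (s_A/(n + δ)_A) ]^1.3699.
s_N/(n + δ)_N = 0.19/0.060 = 3.1667; s_A/(n + δ)_A = 0.19/0.097 = 1.9588.
Ratio = (3.1667/1.9588)^1.3699 = 1.6167^1.3699 ≈ 1.9311

k*_N / k*_A ≈ 1.93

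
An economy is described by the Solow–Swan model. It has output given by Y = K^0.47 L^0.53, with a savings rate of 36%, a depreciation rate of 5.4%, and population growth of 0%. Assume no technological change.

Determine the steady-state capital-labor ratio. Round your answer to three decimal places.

At the steady state, Δk = 0, so s·k^α = (n + δ)·k.
Rearranging, k^(1−α) = s / (n + δ).
k^0.53 = 0.36 / (0.000 + 0.054) = 0.36 / 0.054 = 6.6667
k* = 6.6667^(1/0.53) ≈ 35.8549

k* ≈ 35.855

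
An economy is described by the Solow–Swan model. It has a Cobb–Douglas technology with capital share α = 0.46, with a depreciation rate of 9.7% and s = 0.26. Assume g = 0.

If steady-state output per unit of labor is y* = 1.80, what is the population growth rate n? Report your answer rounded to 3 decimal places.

In steady state, investment equals break-even investment: s·k^α = (n + δ)·k.
Since y* = [s/(n + δ)]^(α/(1−α)), we have s/(n + δ) = (y*)^((1−α)/α) = 1.80^1.1739 = 1.9937.
Therefore n + δ = s / 1.9937 = 0.26 / 1.9937 = 0.1304, so n = 0.1304 − 0.097 = 0.0334.

n ≈ 0.033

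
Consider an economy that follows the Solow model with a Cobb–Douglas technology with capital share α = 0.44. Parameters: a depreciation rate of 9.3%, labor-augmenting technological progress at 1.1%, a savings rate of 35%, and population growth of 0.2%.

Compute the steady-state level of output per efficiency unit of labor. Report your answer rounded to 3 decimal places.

y* = 2.556

Steady state requires s·f(k) = (n + g + δ)·k, i.e. s·k^α = (n + g + δ)·k.
Rearranging, k^(1−α) = s / (n + g + δ).
k^0.56 = 0.35 / (0.002 + 0.011 + 0.093) = 0.35 / 0.106 = 3.3019
k* = 3.3019^(1/0.56) ≈ 8.4404
y* = (k*)^α = 8.4404^0.44 ≈ 2.5562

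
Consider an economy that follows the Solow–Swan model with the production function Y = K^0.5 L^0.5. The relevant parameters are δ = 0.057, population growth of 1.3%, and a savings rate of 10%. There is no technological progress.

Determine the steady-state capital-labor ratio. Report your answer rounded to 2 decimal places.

k* = 2.04

At the steady state, Δk = 0, so s·k^α = (n + δ)·k.
Rearranging, k^(1−α) = s / (n + δ).
k^0.5 = 0.10 / (0.013 + 0.057) = 0.10 / 0.070 = 1.4286
k* = 1.4286^(1/0.5) ≈ 2.0409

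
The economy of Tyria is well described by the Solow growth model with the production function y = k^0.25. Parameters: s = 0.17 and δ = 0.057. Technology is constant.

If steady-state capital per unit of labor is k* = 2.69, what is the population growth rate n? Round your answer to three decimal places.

n ≈ 0.024

In steady state, investment equals break-even investment: s·k^α = (n + δ)·k.
So s / (n + δ) = (k*)^(1−α) = 2.69^0.75 = 2.1005.
Therefore n + δ = s / 2.1005 = 0.17 / 2.1005 = 0.0809, so n = 0.0809 − 0.057 = 0.0239.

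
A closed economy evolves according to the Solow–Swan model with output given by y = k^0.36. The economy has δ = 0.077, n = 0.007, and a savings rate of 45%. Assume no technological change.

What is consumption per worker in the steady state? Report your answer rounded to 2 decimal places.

c* = 1.41

At the steady state, Δk = 0, so s·k^α = (n + δ)·k.
Rearranging, k^(1−α) = s / (n + δ).
k^0.64 = 0.45 / (0.007 + 0.077) = 0.45 / 0.084 = 5.3571
k* = 5.3571^(1/0.64) ≈ 13.7706
y* = (k*)^α = 13.7706^0.36 ≈ 2.5705
c* = (1 − s)·y* = (1 − 0.45) × 2.5705 ≈ 1.4138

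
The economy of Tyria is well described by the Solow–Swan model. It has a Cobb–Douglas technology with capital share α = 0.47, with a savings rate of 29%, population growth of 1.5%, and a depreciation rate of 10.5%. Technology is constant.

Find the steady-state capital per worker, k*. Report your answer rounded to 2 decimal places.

k* = 5.29

In steady state, investment equals break-even investment: s·k^α = (n + δ)·k.
Dividing both sides by k: k^(1−α) = s / (n + δ).
k^0.53 = 0.29 / (0.015 + 0.105) = 0.29 / 0.120 = 2.4167
k* = 2.4167^(1/0.53) ≈ 5.2852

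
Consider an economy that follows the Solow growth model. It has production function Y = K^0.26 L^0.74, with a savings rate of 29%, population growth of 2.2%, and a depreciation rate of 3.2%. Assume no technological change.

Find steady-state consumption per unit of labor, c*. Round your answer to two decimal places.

c* = 1.28

At the steady state, Δk = 0, so s·k^α = (n + δ)·k.
Rearranging, k^(1−α) = s / (n + δ).
k^0.74 = 0.29 / (0.022 + 0.032) = 0.29 / 0.054 = 5.3704
k* = 5.3704^(1/0.74) ≈ 9.6938
y* = (k*)^α = 9.6938^0.26 ≈ 1.8050
c* = (1 − s)·y* = (1 − 0.29) × 1.8050 ≈ 1.2816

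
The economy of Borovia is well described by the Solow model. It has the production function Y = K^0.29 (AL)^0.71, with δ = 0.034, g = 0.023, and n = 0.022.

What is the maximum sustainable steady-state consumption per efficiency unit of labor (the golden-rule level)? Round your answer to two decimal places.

c_gold ≈ 1.21

At the golden rule, f'(k) = n + g + δ, so α·k^(α−1) = n + g + δ and k_gold = (α/(n + g + δ))^(1/(1−α)).
k_gold = (0.29/0.079)^(1/0.71) = 3.6709^1.4085 ≈ 6.2443
c_gold = f(k_gold) − (n + g + δ)·k_gold = 1.7009 − 0.079×6.2443 ≈ 1.2076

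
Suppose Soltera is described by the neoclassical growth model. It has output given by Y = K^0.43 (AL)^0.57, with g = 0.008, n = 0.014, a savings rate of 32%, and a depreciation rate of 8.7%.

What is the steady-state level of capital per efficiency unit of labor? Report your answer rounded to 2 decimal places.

In steady state, investment equals break-even investment: s·k^α = (n + g + δ)·k.
Dividing both sides by k: k^(1−α) = s / (n + g + δ).
k^0.57 = 0.32 / (0.014 + 0.008 + 0.087) = 0.32 / 0.109 = 2.9358
k* = 2.9358^(1/0.57) ≈ 6.6157

k* = 6.62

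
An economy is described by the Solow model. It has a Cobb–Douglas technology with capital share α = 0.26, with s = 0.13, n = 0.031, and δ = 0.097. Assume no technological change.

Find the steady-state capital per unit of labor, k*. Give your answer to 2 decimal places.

At the steady state, Δk = 0, so s·k^α = (n + δ)·k.
Dividing both sides by k: k^(1−α) = s / (n + δ).
k^0.74 = 0.13 / (0.031 + 0.097) = 0.13 / 0.128 = 1.0156
k* = 1.0156^(1/0.74) ≈ 1.0211

k* = 1.02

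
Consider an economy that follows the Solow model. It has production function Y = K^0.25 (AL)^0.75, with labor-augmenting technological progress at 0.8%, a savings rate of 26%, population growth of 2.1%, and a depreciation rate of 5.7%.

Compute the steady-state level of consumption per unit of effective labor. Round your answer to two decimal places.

At the steady state, Δk = 0, so s·k^α = (n + g + δ)·k.
Dividing both sides by k: k^(1−α) = s / (n + g + δ).
k^0.75 = 0.26 / (0.021 + 0.008 + 0.057) = 0.26 / 0.086 = 3.0233
k* = 3.0233^(1/0.75) ≈ 4.3716
y* = (k*)^α = 4.3716^0.25 ≈ 1.4460
c* = (1 − s)·y* = (1 − 0.26) × 1.4460 ≈ 1.0700

c* ≈ 1.07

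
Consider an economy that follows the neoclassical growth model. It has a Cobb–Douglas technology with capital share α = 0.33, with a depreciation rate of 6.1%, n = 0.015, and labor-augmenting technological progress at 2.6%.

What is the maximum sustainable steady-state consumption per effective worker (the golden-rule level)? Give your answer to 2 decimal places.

At the golden rule, f'(k) = n + g + δ, so α·k^(α−1) = n + g + δ and k_gold = (α/(n + g + δ))^(1/(1−α)).
k_gold = (0.33/0.102)^(1/0.67) = 3.2353^1.4925 ≈ 5.7683
c_gold = f(k_gold) − (n + g + δ)·k_gold = 1.7830 − 0.102×5.7683 ≈ 1.1946

c_gold ≈ 1.19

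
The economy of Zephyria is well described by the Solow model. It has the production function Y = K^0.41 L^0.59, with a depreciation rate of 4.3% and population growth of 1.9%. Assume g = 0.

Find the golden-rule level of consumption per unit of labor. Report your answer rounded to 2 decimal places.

c_gold ≈ 2.19

At the golden rule, f'(k) = n + δ, so α·k^(α−1) = n + δ and k_gold = (α/(n + δ))^(1/(1−α)).
k_gold = (0.41/0.062)^(1/0.59) = 6.6129^1.6949 ≈ 24.5744
c_gold = f(k_gold) − (n + δ)·k_gold = 3.7162 − 0.062×24.5744 ≈ 2.1926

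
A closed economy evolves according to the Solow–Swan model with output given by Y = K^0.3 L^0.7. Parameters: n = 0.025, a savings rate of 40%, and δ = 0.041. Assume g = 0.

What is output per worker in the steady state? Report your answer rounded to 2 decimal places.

y* = 2.16

At the steady state, Δk = 0, so s·k^α = (n + δ)·k.
Rearranging, k^(1−α) = s / (n + δ).
k^0.7 = 0.40 / (0.025 + 0.041) = 0.40 / 0.066 = 6.0606
k* = 6.0606^(1/0.7) ≈ 13.1184
y* = (k*)^α = 13.1184^0.3 ≈ 2.1645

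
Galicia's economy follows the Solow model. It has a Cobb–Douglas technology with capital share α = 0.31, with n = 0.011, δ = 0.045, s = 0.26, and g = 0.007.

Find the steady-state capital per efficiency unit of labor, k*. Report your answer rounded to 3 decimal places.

In steady state, investment equals break-even investment: s·k^α = (n + g + δ)·k.
Rearranging, k^(1−α) = s / (n + g + δ).
k^0.69 = 0.26 / (0.011 + 0.007 + 0.045) = 0.26 / 0.063 = 4.1270
k* = 4.1270^(1/0.69) ≈ 7.8023

k* = 7.802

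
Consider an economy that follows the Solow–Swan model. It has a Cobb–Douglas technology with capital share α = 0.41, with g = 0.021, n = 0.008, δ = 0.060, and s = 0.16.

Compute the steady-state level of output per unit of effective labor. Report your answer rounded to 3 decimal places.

At the steady state, Δk = 0, so s·k^α = (n + g + δ)·k.
Dividing both sides by k: k^(1−α) = s / (n + g + δ).
k^0.59 = 0.16 / (0.008 + 0.021 + 0.060) = 0.16 / 0.089 = 1.7978
k* = 1.7978^(1/0.59) ≈ 2.7025
y* = (k*)^α = 2.7025^0.41 ≈ 1.5032

y* = 1.503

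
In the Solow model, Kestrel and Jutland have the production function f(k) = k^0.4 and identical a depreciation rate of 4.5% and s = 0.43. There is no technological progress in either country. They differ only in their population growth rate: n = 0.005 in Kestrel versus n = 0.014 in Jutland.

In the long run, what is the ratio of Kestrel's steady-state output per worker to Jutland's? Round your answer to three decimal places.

y*_K / y*_J ≈ 1.117

Steady-state y* = [s/(n + δ)]^(α/(1−α)), so the ratio is [ (s_K/(n + δ)_K) / (s_J/(n + δ)_J) ]^0.6667.
s_K/(n + δ)_K = 0.43/0.050 = 8.6000; s_J/(n + δ)_J = 0.43/0.059 = 7.2881.
Ratio = (8.6000/7.2881)^0.6667 = 1.1800^0.6667 ≈ 1.1167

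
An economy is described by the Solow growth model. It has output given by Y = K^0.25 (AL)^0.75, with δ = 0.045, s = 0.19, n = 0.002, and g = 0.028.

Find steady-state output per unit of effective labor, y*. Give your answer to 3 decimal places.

At the steady state, Δk = 0, so s·k^α = (n + g + δ)·k.
Rearranging, k^(1−α) = s / (n + g + δ).
k^0.75 = 0.19 / (0.002 + 0.028 + 0.045) = 0.19 / 0.075 = 2.5333
k* = 2.5333^(1/0.75) ≈ 3.4534
y* = (k*)^α = 3.4534^0.25 ≈ 1.3632

y* = 1.363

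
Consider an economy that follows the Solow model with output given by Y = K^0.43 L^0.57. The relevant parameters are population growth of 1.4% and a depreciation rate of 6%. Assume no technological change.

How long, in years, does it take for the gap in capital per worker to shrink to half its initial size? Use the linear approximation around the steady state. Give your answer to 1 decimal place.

half-life ≈ 16.4 years

Near the steady state the convergence rate is λ = (1 − α)(n + δ).
λ = (1 − 0.43) × 0.074 = 0.57 × 0.074 = 0.04218
Half-life = ln 2 / λ = 0.6931 / 0.04218 ≈ 16.43 years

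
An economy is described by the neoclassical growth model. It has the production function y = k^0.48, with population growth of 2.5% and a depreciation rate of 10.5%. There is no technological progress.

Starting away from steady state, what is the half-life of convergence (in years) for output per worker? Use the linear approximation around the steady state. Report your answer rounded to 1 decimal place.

half-life ≈ 10.3 years

Near the steady state the convergence rate is λ = (1 − α)(n + δ).
λ = (1 − 0.48) × 0.130 = 0.52 × 0.130 = 0.0676
Half-life = ln 2 / λ = 0.6931 / 0.0676 ≈ 10.25 years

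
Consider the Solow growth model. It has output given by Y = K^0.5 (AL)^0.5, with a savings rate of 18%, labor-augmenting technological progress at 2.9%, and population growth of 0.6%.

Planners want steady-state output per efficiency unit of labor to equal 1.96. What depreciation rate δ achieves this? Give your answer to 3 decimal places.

In steady state, investment equals break-even investment: s·k^α = (n + g + δ)·k.
Since y* = [s/(n + g + δ)]^(α/(1−α)), we have s/(n + g + δ) = (y*)^((1−α)/α) = 1.96^1 = 1.9600.
Therefore n + g + δ = s / 1.9600 = 0.18 / 1.9600 = 0.0918, so δ = 0.0918 − 0.035 = 0.0568.

δ ≈ 0.057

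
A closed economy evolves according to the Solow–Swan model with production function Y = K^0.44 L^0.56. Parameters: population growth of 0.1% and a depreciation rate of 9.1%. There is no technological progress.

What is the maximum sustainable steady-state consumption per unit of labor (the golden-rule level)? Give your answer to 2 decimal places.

c_gold ≈ 1.92

At the golden rule, f'(k) = n + δ, so α·k^(α−1) = n + δ and k_gold = (α/(n + δ))^(1/(1−α)).
k_gold = (0.44/0.092)^(1/0.56) = 4.7826^1.7857 ≈ 16.3560
c_gold = f(k_gold) − (n + δ)·k_gold = 3.4199 − 0.092×16.3560 ≈ 1.9151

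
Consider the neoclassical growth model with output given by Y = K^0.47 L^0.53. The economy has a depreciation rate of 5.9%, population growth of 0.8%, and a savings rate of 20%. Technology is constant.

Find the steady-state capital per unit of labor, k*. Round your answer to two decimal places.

k* ≈ 7.87

At the steady state, Δk = 0, so s·k^α = (n + δ)·k.
Dividing both sides by k: k^(1−α) = s / (n + δ).
k^0.53 = 0.20 / (0.008 + 0.059) = 0.20 / 0.067 = 2.9851
k* = 2.9851^(1/0.53) ≈ 7.8732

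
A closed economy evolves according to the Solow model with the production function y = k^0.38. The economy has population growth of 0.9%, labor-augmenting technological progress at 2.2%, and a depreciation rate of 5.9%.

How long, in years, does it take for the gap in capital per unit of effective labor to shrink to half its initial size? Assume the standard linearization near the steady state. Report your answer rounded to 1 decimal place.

t_½ ≈ 12.4 years

Near the steady state the convergence rate is λ = (1 − α)(n + g + δ).
λ = (1 − 0.38) × 0.090 = 0.62 × 0.090 = 0.0558
Half-life = ln 2 / λ = 0.6931 / 0.0558 ≈ 12.42 years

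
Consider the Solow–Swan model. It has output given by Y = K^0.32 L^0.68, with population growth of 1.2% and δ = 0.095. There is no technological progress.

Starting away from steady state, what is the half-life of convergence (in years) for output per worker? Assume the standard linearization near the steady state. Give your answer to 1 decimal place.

Near the steady state the convergence rate is λ = (1 − α)(n + δ).
λ = (1 − 0.32) × 0.107 = 0.68 × 0.107 = 0.07276
Half-life = ln 2 / λ = 0.6931 / 0.07276 ≈ 9.53 years

t_½ ≈ 9.5 years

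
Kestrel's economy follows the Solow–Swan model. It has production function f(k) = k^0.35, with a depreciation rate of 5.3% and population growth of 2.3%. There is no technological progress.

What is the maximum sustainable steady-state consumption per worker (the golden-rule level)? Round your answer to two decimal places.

c_gold ≈ 1.48

At the golden rule, f'(k) = n + δ, so α·k^(α−1) = n + δ and k_gold = (α/(n + δ))^(1/(1−α)).
k_gold = (0.35/0.076)^(1/0.65) = 4.6053^1.5385 ≈ 10.4815
c_gold = f(k_gold) − (n + δ)·k_gold = 2.2759 − 0.076×10.4815 ≈ 1.4793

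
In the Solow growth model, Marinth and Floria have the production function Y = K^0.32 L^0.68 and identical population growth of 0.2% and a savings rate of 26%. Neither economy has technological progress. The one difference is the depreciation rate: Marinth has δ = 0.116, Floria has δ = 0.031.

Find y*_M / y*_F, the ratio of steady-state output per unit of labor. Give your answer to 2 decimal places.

Steady-state y* = [s/(n + δ)]^(α/(1−α)), so the ratio is [ (s_M/(n + δ)_M) / (s_F/(n + δ)_F) ]^0.4706.
s_M/(n + δ)_M = 0.26/0.118 = 2.2034; s_F/(n + δ)_F = 0.26/0.033 = 7.8788.
Ratio = (2.2034/7.8788)^0.4706 = 0.2797^0.4706 ≈ 0.5491

y*_M / y*_F ≈ 0.55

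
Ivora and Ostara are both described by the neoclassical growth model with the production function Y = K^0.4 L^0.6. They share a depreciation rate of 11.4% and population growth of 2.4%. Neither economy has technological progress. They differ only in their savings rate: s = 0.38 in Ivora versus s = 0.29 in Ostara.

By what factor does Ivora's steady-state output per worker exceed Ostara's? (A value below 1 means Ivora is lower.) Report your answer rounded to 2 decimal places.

Steady-state y* = [s/(n + δ)]^(α/(1−α)), so the ratio is [ (s_I/(n + δ)_I) / (s_O/(n + δ)_O) ]^0.6667.
s_I/(n + δ)_I = 0.38/0.138 = 2.7536; s_O/(n + δ)_O = 0.29/0.138 = 2.1014.
Ratio = (2.7536/2.1014)^0.6667 = 1.3104^0.6667 ≈ 1.1975

y*_I / y*_O ≈ 1.20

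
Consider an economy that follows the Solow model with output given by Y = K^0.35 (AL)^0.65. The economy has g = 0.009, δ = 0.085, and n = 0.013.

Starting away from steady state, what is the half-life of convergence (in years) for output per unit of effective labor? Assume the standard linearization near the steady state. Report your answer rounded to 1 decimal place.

about 10.0 years

Near the steady state the convergence rate is λ = (1 − α)(n + g + δ).
λ = (1 − 0.35) × 0.107 = 0.65 × 0.107 = 0.06955
Half-life = ln 2 / λ = 0.6931 / 0.06955 ≈ 9.97 years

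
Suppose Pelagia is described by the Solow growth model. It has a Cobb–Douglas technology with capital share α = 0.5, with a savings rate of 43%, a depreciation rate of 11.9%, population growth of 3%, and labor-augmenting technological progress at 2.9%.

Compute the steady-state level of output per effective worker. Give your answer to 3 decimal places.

y* = 2.416

Steady state requires s·f(k) = (n + g + δ)·k, i.e. s·k^α = (n + g + δ)·k.
Dividing both sides by k: k^(1−α) = s / (n + g + δ).
k^0.5 = 0.43 / (0.030 + 0.029 + 0.119) = 0.43 / 0.178 = 2.4157
k* = 2.4157^(1/0.5) ≈ 5.8356
y* = (k*)^α = 5.8356^0.5 ≈ 2.4157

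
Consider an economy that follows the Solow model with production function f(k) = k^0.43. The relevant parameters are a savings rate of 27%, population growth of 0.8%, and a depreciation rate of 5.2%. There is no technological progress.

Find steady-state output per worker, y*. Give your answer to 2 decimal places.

In steady state, investment equals break-even investment: s·k^α = (n + δ)·k.
Dividing both sides by k: k^(1−α) = s / (n + δ).
k^0.57 = 0.27 / (0.008 + 0.052) = 0.27 / 0.060 = 4.5000
k* = 4.5000^(1/0.57) ≈ 13.9954
y* = (k*)^α = 13.9954^0.43 ≈ 3.1101

y* = 3.11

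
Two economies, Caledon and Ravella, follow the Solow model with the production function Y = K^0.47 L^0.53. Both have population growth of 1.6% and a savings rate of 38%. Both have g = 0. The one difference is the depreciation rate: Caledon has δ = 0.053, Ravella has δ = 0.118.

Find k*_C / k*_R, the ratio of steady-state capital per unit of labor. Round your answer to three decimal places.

Steady-state k* = [s/(n + δ)]^(1/(1−α)), so the ratio is [ (s_C/(n + δ)_C) / (s_R/(n + δ)_R) ]^1.8868.
s_C/(n + δ)_C = 0.38/0.069 = 5.5072; s_R/(n + δ)_R = 0.38/0.134 = 2.8358.
Ratio = (5.5072/2.8358)^1.8868 = 1.9420^1.8868 ≈ 3.4984

ratio ≈ 3.498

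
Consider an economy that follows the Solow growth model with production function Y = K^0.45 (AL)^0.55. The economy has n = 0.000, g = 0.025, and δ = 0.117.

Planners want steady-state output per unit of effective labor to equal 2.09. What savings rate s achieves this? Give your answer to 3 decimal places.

In steady state, investment equals break-even investment: s·k^α = (n + g + δ)·k.
Since y* = [s/(n + g + δ)]^(α/(1−α)), we have s/(n + g + δ) = (y*)^((1−α)/α) = 2.09^1.2222 = 2.4620.
Therefore s = 2.4620 × (n + g + δ) = 2.4620 × 0.142 = 0.3496.

s ≈ 0.350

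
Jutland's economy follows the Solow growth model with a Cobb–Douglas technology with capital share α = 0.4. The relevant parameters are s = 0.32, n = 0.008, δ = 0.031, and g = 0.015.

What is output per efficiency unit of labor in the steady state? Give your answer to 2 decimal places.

Steady state requires s·f(k) = (n + g + δ)·k, i.e. s·k^α = (n + g + δ)·k.
Dividing both sides by k: k^(1−α) = s / (n + g + δ).
k^0.6 = 0.32 / (0.008 + 0.015 + 0.031) = 0.32 / 0.054 = 5.9259
k* = 5.9259^(1/0.6) ≈ 19.4055
y* = (k*)^α = 19.4055^0.4 ≈ 3.2747

y* = 3.27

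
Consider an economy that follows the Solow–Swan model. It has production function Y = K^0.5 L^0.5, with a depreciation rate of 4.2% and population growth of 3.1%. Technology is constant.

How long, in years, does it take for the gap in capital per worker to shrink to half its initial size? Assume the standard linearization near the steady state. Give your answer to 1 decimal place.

t_½ ≈ 19.0 years

Near the steady state the convergence rate is λ = (1 − α)(n + δ).
λ = (1 − 0.5) × 0.073 = 0.5 × 0.073 = 0.0365
Half-life = ln 2 / λ = 0.6931 / 0.0365 ≈ 18.99 years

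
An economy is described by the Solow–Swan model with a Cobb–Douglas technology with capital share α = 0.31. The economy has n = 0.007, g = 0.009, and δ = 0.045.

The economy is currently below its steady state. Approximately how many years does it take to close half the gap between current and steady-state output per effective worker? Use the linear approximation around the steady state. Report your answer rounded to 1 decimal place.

Near the steady state the convergence rate is λ = (1 − α)(n + g + δ).
λ = (1 − 0.31) × 0.061 = 0.69 × 0.061 = 0.04209
Half-life = ln 2 / λ = 0.6931 / 0.04209 ≈ 16.47 years

about 16.5 years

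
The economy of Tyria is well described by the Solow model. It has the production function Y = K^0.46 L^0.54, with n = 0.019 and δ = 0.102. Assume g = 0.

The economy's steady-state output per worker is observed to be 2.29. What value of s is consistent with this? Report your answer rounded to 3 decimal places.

In steady state, investment equals break-even investment: s·k^α = (n + δ)·k.
Since y* = [s/(n + δ)]^(α/(1−α)), we have s/(n + δ) = (y*)^((1−α)/α) = 2.29^1.1739 = 2.6449.
Therefore s = 2.6449 × (n + δ) = 2.6449 × 0.121 = 0.3200.

s ≈ 0.320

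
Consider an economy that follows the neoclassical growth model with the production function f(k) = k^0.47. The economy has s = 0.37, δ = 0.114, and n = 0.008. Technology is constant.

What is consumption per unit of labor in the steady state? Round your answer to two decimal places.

Steady state requires s·f(k) = (n + δ)·k, i.e. s·k^α = (n + δ)·k.
Rearranging, k^(1−α) = s / (n + δ).
k^0.53 = 0.37 / (0.008 + 0.114) = 0.37 / 0.122 = 3.0328
k* = 3.0328^(1/0.53) ≈ 8.1122
y* = (k*)^α = 8.1122^0.47 ≈ 2.6748
c* = (1 − s)·y* = (1 − 0.37) × 2.6748 ≈ 1.6851

c* = 1.69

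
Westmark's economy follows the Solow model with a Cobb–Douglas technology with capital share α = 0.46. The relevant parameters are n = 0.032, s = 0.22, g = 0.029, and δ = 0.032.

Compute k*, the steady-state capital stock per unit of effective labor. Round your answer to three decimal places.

In steady state, investment equals break-even investment: s·k^α = (n + g + δ)·k.
Rearranging, k^(1−α) = s / (n + g + δ).
k^0.54 = 0.22 / (0.032 + 0.029 + 0.032) = 0.22 / 0.093 = 2.3656
k* = 2.3656^(1/0.54) ≈ 4.9259

k* = 4.926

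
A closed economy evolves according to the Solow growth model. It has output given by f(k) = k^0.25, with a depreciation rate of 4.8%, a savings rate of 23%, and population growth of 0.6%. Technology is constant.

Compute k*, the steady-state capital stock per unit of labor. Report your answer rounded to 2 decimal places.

At the steady state, Δk = 0, so s·k^α = (n + δ)·k.
Rearranging, k^(1−α) = s / (n + δ).
k^0.75 = 0.23 / (0.006 + 0.048) = 0.23 / 0.054 = 4.2593
k* = 4.2593^(1/0.75) ≈ 6.9043

k* ≈ 6.90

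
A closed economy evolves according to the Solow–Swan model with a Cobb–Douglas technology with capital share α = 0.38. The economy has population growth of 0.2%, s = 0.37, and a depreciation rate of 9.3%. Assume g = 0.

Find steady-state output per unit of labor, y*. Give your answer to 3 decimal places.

y* ≈ 2.301

In steady state, investment equals break-even investment: s·k^α = (n + δ)·k.
Rearranging, k^(1−α) = s / (n + δ).
k^0.62 = 0.37 / (0.002 + 0.093) = 0.37 / 0.095 = 3.8947
k* = 3.8947^(1/0.62) ≈ 8.9614
y* = (k*)^α = 8.9614^0.38 ≈ 2.3009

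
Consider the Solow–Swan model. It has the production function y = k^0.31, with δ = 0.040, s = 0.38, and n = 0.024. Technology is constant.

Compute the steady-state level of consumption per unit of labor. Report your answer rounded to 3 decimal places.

c* = 1.380

At the steady state, Δk = 0, so s·k^α = (n + δ)·k.
Dividing both sides by k: k^(1−α) = s / (n + δ).
k^0.69 = 0.38 / (0.024 + 0.040) = 0.38 / 0.064 = 5.9375
k* = 5.9375^(1/0.69) ≈ 13.2180
y* = (k*)^α = 13.2180^0.31 ≈ 2.2262
c* = (1 − s)·y* = (1 − 0.38) × 2.2262 ≈ 1.3802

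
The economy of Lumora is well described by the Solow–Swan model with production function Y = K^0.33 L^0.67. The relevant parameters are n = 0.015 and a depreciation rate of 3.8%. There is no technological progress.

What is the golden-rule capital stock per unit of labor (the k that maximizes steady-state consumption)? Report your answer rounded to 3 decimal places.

k_gold ≈ 15.326

The golden rule sets f'(k) = n + δ, i.e. α·k^(α−1) = n + δ.
So k^(1−α) = α / (n + δ) = 0.33 / 0.053 = 6.2264.
k_gold = 6.2264^(1/0.67) ≈ 15.3260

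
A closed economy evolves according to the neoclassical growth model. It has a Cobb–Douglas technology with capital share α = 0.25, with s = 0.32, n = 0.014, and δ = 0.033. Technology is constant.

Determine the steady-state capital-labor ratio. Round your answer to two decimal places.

k* = 12.90

Steady state requires s·f(k) = (n + δ)·k, i.e. s·k^α = (n + δ)·k.
Rearranging, k^(1−α) = s / (n + δ).
k^0.75 = 0.32 / (0.014 + 0.033) = 0.32 / 0.047 = 6.8085
k* = 6.8085^(1/0.75) ≈ 12.9043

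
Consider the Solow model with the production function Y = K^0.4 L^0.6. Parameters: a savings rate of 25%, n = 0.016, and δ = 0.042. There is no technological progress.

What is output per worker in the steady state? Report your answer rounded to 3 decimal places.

Steady state requires s·f(k) = (n + δ)·k, i.e. s·k^α = (n + δ)·k.
Dividing both sides by k: k^(1−α) = s / (n + δ).
k^0.6 = 0.25 / (0.016 + 0.042) = 0.25 / 0.058 = 4.3103
k* = 4.3103^(1/0.6) ≈ 11.4160
y* = (k*)^α = 11.4160^0.4 ≈ 2.6485

y* = 2.649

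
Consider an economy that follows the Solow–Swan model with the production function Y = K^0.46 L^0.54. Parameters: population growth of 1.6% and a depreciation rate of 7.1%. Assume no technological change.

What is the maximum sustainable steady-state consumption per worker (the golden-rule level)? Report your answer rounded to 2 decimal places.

At the golden rule, f'(k) = n + δ, so α·k^(α−1) = n + δ and k_gold = (α/(n + δ))^(1/(1−α)).
k_gold = (0.46/0.087)^(1/0.54) = 5.2874^1.8519 ≈ 21.8460
c_gold = f(k_gold) − (n + δ)·k_gold = 4.1315 − 0.087×21.8460 ≈ 2.2309

c_gold ≈ 2.23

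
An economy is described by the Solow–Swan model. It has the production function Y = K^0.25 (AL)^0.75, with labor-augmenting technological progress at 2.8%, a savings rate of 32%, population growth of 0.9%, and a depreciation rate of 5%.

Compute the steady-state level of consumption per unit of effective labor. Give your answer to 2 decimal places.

Steady state requires s·f(k) = (n + g + δ)·k, i.e. s·k^α = (n + g + δ)·k.
Rearranging, k^(1−α) = s / (n + g + δ).
k^0.75 = 0.32 / (0.009 + 0.028 + 0.050) = 0.32 / 0.087 = 3.6782
k* = 3.6782^(1/0.75) ≈ 5.6778
y* = (k*)^α = 5.6778^0.25 ≈ 1.5436
c* = (1 − s)·y* = (1 − 0.32) × 1.5436 ≈ 1.0496

c* = 1.05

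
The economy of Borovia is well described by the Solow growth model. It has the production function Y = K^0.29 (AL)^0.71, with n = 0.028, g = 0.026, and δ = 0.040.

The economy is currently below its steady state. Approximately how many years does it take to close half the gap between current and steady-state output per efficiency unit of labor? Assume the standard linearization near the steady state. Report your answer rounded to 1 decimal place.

Near the steady state the convergence rate is λ = (1 − α)(n + g + δ).
λ = (1 − 0.29) × 0.094 = 0.71 × 0.094 = 0.06674
Half-life = ln 2 / λ = 0.6931 / 0.06674 ≈ 10.39 years

half-life ≈ 10.4 years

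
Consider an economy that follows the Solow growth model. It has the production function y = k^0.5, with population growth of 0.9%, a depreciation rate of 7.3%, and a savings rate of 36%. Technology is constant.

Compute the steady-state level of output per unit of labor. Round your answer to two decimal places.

y* = 4.39

At the steady state, Δk = 0, so s·k^α = (n + δ)·k.
Dividing both sides by k: k^(1−α) = s / (n + δ).
k^0.5 = 0.36 / (0.009 + 0.073) = 0.36 / 0.082 = 4.3902
k* = 4.3902^(1/0.5) ≈ 19.2739
y* = (k*)^α = 19.2739^0.5 ≈ 4.3902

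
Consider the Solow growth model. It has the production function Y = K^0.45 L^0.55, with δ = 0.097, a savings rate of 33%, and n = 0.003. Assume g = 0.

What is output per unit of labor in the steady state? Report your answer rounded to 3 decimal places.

y* = 2.656

In steady state, investment equals break-even investment: s·k^α = (n + δ)·k.
Dividing both sides by k: k^(1−α) = s / (n + δ).
k^0.55 = 0.33 / (0.003 + 0.097) = 0.33 / 0.100 = 3.3000
k* = 3.3000^(1/0.55) ≈ 8.7650
y* = (k*)^α = 8.7650^0.45 ≈ 2.6561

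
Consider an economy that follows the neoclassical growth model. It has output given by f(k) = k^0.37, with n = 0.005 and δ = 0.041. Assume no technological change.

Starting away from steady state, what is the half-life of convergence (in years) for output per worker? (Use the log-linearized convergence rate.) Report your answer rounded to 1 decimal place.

Near the steady state the convergence rate is λ = (1 − α)(n + δ).
λ = (1 − 0.37) × 0.046 = 0.63 × 0.046 = 0.02898
Half-life = ln 2 / λ = 0.6931 / 0.02898 ≈ 23.92 years

half-life ≈ 23.9 years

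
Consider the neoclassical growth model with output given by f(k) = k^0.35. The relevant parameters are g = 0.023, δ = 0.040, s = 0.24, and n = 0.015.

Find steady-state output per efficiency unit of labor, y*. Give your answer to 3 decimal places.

At the steady state, Δk = 0, so s·k^α = (n + g + δ)·k.
Dividing both sides by k: k^(1−α) = s / (n + g + δ).
k^0.65 = 0.24 / (0.015 + 0.023 + 0.040) = 0.24 / 0.078 = 3.0769
k* = 3.0769^(1/0.65) ≈ 5.6356
y* = (k*)^α = 5.6356^0.35 ≈ 1.8316

y* ≈ 1.832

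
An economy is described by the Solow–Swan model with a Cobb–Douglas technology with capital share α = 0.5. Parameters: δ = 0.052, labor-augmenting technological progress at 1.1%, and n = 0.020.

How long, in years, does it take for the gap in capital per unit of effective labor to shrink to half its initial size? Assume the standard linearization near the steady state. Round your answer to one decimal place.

half-life ≈ 16.7 years

Near the steady state the convergence rate is λ = (1 − α)(n + g + δ).
λ = (1 − 0.5) × 0.083 = 0.5 × 0.083 = 0.0415
Half-life = ln 2 / λ = 0.6931 / 0.0415 ≈ 16.70 years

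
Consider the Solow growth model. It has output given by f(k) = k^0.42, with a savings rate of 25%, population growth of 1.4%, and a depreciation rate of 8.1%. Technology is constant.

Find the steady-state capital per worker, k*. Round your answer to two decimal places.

k* = 5.30

At the steady state, Δk = 0, so s·k^α = (n + δ)·k.
Dividing both sides by k: k^(1−α) = s / (n + δ).
k^0.58 = 0.25 / (0.014 + 0.081) = 0.25 / 0.095 = 2.6316
k* = 2.6316^(1/0.58) ≈ 5.3029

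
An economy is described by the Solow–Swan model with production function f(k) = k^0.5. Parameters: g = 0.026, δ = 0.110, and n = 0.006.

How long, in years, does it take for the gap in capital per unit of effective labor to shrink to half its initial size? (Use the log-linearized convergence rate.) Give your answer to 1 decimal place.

Near the steady state the convergence rate is λ = (1 − α)(n + g + δ).
λ = (1 − 0.5) × 0.142 = 0.5 × 0.142 = 0.0710
Half-life = ln 2 / λ = 0.6931 / 0.0710 ≈ 9.76 years

t_½ ≈ 9.8 years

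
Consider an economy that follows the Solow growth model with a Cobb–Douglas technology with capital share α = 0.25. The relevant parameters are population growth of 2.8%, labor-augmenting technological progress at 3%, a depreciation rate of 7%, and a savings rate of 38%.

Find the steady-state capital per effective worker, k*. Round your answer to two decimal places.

k* ≈ 4.27

At the steady state, Δk = 0, so s·k^α = (n + g + δ)·k.
Dividing both sides by k: k^(1−α) = s / (n + g + δ).
k^0.75 = 0.38 / (0.028 + 0.030 + 0.070) = 0.38 / 0.128 = 2.9688
k* = 2.9688^(1/0.75) ≈ 4.2669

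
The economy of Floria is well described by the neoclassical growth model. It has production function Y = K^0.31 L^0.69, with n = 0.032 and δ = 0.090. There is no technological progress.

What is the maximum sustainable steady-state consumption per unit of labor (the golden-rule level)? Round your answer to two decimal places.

At the golden rule, f'(k) = n + δ, so α·k^(α−1) = n + δ and k_gold = (α/(n + δ))^(1/(1−α)).
k_gold = (0.31/0.122)^(1/0.69) = 2.5410^1.4493 ≈ 3.8634
c_gold = f(k_gold) − (n + δ)·k_gold = 1.5204 − 0.122×3.8634 ≈ 1.0491

c_gold ≈ 1.05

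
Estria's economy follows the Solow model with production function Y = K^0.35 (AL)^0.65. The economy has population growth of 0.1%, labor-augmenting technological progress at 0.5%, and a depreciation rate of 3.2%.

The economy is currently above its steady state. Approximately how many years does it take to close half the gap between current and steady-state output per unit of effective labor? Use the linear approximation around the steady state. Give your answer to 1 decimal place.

Near the steady state the convergence rate is λ = (1 − α)(n + g + δ).
λ = (1 − 0.35) × 0.038 = 0.65 × 0.038 = 0.0247
Half-life = ln 2 / λ = 0.6931 / 0.0247 ≈ 28.06 years

about 28.1 years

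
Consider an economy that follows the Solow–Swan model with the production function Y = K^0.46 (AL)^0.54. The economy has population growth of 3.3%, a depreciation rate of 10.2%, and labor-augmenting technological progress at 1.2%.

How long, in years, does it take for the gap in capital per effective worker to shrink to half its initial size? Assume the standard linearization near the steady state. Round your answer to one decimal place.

Near the steady state the convergence rate is λ = (1 − α)(n + g + δ).
λ = (1 − 0.46) × 0.147 = 0.54 × 0.147 = 0.07938
Half-life = ln 2 / λ = 0.6931 / 0.07938 ≈ 8.73 years

about 8.7 years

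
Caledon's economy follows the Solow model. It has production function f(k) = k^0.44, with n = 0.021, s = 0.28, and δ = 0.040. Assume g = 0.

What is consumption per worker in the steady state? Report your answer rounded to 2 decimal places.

c* = 2.38

Steady state requires s·f(k) = (n + δ)·k, i.e. s·k^α = (n + δ)·k.
Rearranging, k^(1−α) = s / (n + δ).
k^0.56 = 0.28 / (0.021 + 0.040) = 0.28 / 0.061 = 4.5902
k* = 4.5902^(1/0.56) ≈ 15.1999
y* = (k*)^α = 15.1999^0.44 ≈ 3.3114
c* = (1 − s)·y* = (1 − 0.28) × 3.3114 ≈ 2.3842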